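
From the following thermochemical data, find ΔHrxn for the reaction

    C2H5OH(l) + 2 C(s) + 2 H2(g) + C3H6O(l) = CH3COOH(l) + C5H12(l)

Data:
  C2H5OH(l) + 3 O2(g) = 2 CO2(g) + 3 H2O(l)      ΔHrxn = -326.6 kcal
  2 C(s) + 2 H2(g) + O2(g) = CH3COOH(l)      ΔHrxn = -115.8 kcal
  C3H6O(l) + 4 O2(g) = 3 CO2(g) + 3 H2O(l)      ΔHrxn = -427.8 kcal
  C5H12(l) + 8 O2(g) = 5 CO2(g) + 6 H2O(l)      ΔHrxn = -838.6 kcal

equation 1 as written (C2H5OH(l) already on the reactant side): -326.6 kcal
equation 2 as written (CH3COOH(l) already on the product side): -115.8 kcal
equation 3 as written (C3H6O(l) already on the reactant side): -427.8 kcal
equation 4 reversed (reverse to put C5H12(l) on the product side): +838.6 kcal
Summing the manipulated equations, ΔHrxn = (-326.6) + (-115.8) + (-427.8) + (+838.6) = -31.6 kcal

ΔHrxn = -31.6 kcal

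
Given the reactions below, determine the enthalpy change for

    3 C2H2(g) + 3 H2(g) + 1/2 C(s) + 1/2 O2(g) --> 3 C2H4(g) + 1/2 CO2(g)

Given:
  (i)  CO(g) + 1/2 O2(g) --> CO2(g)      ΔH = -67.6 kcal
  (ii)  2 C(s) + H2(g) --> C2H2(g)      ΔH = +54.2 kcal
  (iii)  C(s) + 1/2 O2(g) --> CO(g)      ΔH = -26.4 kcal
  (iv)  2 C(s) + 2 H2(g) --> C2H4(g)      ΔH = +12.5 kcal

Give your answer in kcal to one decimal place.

ΔH = -172.1 kcal

(i) × 1/2: (1/2)·(-67.6) = -33.8 kcal
(ii) reversed and × 3: (-3)·(+54.2) = -162.6 kcal
(iii) × 1/2: (1/2)·(-26.4) = -13.2 kcal
(iv) × 3: (3)·(+12.5) = +37.5 kcal
ΔH = (-33.8) + (-162.6) + (-13.2) + (+37.5) = -172.1 kcal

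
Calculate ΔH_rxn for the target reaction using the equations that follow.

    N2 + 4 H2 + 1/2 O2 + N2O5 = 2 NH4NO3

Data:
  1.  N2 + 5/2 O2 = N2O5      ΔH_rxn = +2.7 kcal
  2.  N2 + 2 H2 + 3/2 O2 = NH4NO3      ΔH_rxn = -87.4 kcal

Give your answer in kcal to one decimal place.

eq. 1 reversed (N2O5 must end up as a reactant): -2.7 kcal
eq. 2 × 2 (scale by 2 for the 2 NH4NO3): (2)·(-87.4) = -174.8 kcal
Combining the equations, ΔH_rxn = (-2.7) + (-174.8) = -177.5 kcal

ΔH_rxn = -177.5 kcal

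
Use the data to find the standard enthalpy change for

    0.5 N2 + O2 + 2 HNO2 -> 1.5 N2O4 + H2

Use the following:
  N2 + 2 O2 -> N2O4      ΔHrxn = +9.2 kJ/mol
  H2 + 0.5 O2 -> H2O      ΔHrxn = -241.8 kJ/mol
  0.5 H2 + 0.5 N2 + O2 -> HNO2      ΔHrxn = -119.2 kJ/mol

ΔHrxn = 252.2 kJ/mol

equation 1 × 3/2: (3/2)·(+9.2) = +13.8 kJ/mol
equation 2: not needed.
equation 3 reversed and × 2: (-2)·(-119.2) = +238.4 kJ/mol
Summing the manipulated equations, ΔHrxn = (3/2)·(+9.2) + (-2)·(-119.2) = 252.2 kJ/mol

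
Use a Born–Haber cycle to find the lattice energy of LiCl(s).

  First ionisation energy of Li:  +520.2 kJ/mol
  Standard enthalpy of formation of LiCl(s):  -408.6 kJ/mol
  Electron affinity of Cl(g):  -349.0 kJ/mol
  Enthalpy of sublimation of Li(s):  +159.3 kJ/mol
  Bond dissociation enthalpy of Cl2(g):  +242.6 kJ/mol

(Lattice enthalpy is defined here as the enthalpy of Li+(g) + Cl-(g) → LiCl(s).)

ΔHf° = 1·ΔHsub + 1·(ΣIE) + 1/2·D(Cl2) + 1·EA + U
-408.6 = 1·(+159.3) + 1·(+520.2) + 1/2·(+242.6) + 1·(-349.0) + U
U = -408.6 − (+451.8) = -860.4 kJ/mol

U = -860.4 kJ/mol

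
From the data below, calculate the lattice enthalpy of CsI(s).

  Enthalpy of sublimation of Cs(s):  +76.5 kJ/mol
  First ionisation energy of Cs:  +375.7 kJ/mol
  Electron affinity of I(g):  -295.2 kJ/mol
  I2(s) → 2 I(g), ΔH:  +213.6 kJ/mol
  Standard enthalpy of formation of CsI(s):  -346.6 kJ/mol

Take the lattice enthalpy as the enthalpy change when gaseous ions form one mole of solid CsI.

U = -610.4 kJ/mol

ΔHf° = 1·ΔHsub + 1·(ΣIE) + 1/2·D(I2) + 1·EA + U
-346.6 = 1·(+76.5) + 1·(+375.7) + 1/2·(+213.6) + 1·(-295.2) + U
U = -346.6 − (+263.8) = -610.4 kJ/mol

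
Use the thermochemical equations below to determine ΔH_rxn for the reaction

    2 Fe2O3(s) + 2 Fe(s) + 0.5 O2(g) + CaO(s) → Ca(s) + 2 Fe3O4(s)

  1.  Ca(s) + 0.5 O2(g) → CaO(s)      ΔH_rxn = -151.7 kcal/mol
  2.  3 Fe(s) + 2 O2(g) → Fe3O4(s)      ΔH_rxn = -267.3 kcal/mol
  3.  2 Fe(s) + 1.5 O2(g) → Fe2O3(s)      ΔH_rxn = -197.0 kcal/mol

ΔH_rxn = 11.1 kcal/mol

eq. 1 reversed (reverse to put CaO(s) on the reactant side): +151.7 kcal/mol
eq. 2 × 2 (scale by 2 for the 2 Fe3O4(s)): (2)·(-267.3) = -534.6 kcal/mol
eq. 3 reversed and × 2 (Fe2O3(s) must end up as a reactant; scale by 2 for the 2 Fe2O3(s)): (-2)·(-197.0) = +394.0 kcal/mol
Summing the manipulated equations, ΔH_rxn = (+151.7) + (-534.6) + (+394.0) = 11.1 kcal/mol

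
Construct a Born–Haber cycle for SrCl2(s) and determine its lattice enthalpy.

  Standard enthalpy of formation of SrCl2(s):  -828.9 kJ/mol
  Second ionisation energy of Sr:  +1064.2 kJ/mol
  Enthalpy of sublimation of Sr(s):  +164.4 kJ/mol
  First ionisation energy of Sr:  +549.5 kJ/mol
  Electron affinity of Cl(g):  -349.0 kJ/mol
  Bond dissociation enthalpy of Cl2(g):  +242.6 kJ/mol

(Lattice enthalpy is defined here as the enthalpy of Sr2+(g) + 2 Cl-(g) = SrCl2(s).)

ΔHf° = 1·ΔHsub + 1·(ΣIE) + 1·D(Cl2) + 2·EA + U
-828.9 = 1·(+164.4) + 1·(+1613.7) + 1·(+242.6) + 2·(-349.0) + U
U = -828.9 − (+1322.7) = -2151.6 kJ/mol

U = -2151.6 kJ/mol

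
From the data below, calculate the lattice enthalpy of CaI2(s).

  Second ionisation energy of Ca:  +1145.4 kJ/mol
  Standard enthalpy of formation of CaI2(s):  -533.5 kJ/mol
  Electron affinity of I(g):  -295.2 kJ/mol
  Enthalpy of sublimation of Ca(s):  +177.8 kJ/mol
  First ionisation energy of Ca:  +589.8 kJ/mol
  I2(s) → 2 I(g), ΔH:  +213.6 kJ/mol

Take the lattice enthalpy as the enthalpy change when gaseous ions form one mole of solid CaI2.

U = -2069.7 kJ/mol

ΔHf° = 1·ΔHsub + 1·(ΣIE) + 1·D(I2) + 2·EA + U
-533.5 = 1·(+177.8) + 1·(+1735.2) + 1·(+213.6) + 2·(-295.2) + U
U = -533.5 − (+1536.2) = -2069.7 kJ/mol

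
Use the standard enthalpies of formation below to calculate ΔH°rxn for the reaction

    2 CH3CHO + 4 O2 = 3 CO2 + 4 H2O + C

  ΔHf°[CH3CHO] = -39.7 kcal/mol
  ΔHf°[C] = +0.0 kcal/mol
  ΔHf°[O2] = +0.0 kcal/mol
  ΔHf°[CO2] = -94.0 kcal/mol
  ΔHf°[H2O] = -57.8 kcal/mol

ΔH°rxn = Σ nΔHf°(products) − Σ nΔHf°(reactants).
Products: 3·(-94.0) + 4·(-57.8) + 1·(+0.0) = -513.2
Reactants: 2·(-39.7) + 4·(+0.0) = -79.4
ΔH°rxn = (-513.2) − (-79.4) = -433.8 kcal/mol

ΔH°rxn = -433.8 kcal/mol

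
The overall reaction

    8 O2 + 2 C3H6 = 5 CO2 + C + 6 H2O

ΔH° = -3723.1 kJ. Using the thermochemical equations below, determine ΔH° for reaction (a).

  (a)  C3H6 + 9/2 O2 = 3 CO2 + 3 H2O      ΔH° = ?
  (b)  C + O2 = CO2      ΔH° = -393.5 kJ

ΔH° = -2058.3 kJ

(a) × 2: contributes 2·x
(b) reversed: +393.5 kJ
-3723.1 = (+393.5) + 2·x
x = (-3723.1 − (+393.5)) / (2) = -2058.3 kJ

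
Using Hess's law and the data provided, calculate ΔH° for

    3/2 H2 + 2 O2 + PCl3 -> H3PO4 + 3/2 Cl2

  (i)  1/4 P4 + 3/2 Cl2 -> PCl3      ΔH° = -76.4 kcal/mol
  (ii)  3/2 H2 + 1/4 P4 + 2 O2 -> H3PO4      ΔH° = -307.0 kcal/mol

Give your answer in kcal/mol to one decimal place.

ΔH° = -230.6 kcal/mol

(i) reversed: +76.4 kcal/mol
(ii) as written: -307.0 kcal/mol
Since enthalpy is a state function, ΔH° = (-1)·(-76.4) + (1)·(-307.0) = -230.6 kcal/mol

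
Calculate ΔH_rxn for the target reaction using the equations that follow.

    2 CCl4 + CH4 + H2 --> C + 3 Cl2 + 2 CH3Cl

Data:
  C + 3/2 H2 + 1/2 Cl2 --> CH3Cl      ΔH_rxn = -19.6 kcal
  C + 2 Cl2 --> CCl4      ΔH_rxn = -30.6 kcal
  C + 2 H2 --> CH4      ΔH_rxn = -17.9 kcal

ΔH_rxn = 39.9 kcal

equation 1 × 2: (2)·(-19.6) = -39.2 kcal
equation 2 reversed and × 2: (-2)·(-30.6) = +61.2 kcal
equation 3 reversed: +17.9 kcal
By Hess's law, ΔH_rxn = (2)·(-19.6) + (-2)·(-30.6) + (-1)·(-17.9) = 39.9 kcal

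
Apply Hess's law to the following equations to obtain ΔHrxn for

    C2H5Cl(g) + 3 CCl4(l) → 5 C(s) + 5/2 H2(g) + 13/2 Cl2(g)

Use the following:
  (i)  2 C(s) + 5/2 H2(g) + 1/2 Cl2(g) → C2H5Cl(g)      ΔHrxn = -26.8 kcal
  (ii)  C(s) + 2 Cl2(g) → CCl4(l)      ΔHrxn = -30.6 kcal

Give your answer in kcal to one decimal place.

ΔHrxn = 118.6 kcal

(i) reversed (C2H5Cl(g) must end up as a reactant): +26.8 kcal
(ii) reversed and × 3 (reverse to put CCl4(l) on the reactant side; scale by 3 for the 3 CCl4(l)): (-3)·(-30.6) = +91.8 kcal
ΔHrxn = (+26.8) + (+91.8) = 118.6 kcal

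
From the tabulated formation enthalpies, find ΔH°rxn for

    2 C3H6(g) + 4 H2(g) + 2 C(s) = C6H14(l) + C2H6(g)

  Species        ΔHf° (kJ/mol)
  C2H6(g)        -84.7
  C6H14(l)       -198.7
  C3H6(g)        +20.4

ΔH°rxn = -324.2 kJ/mol

Products: 1·(-198.7) + 1·(-84.7) = -283.4
Reactants: 2·(+20.4) + 4·(+0.0) + 2·(+0.0) = +40.8
ΔH°rxn = (-283.4) − (+40.8) = -324.2 kJ/mol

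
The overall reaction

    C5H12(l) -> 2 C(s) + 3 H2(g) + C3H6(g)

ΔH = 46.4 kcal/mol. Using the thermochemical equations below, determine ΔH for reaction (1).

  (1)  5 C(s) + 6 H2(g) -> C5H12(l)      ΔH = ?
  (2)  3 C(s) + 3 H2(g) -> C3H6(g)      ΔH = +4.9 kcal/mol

(1) reversed: contributes −x
(2) as written: +4.9 kcal/mol
+46.4 = (+4.9) − x
x = (+46.4 − (+4.9)) / (-1) = -41.5 kcal/mol

ΔH = -41.5 kcal/mol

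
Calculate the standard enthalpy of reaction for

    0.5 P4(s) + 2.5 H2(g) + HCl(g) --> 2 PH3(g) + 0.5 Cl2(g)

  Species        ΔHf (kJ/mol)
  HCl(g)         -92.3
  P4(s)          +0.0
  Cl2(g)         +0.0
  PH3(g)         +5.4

ΔH° = 103.1 kJ/mol

Products: 2·(+5.4) + 1/2·(+0.0) = +10.8
Reactants: 1/2·(+0.0) + 5/2·(+0.0) + 1·(-92.3) = -92.3
ΔH° = (+10.8) − (-92.3) = 103.1 kJ/mol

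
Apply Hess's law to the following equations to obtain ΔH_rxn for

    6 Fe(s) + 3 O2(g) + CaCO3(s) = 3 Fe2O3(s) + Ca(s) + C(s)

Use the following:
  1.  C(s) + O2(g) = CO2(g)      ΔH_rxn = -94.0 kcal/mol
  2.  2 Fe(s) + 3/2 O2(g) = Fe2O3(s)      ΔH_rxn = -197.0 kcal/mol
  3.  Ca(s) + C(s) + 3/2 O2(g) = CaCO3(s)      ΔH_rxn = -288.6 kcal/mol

ΔH_rxn = -302.4 kcal/mol

eq. 1: not needed.
eq. 2 × 3: (3)·(-197.0) = -591.0 kcal/mol
eq. 3 reversed: +288.6 kcal/mol
Since enthalpy is a state function, ΔH_rxn = (-591.0) + (+288.6) = -302.4 kcal/mol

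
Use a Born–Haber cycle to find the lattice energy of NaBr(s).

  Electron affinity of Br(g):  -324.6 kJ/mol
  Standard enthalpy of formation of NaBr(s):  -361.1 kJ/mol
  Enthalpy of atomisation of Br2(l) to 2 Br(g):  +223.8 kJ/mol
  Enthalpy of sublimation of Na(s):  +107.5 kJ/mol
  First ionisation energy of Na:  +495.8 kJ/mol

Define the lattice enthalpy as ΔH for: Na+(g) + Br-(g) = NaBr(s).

U = -751.7 kJ/mol

ΔHf° = 1·ΔHsub + 1·(ΣIE) + 1/2·D(Br2) + 1·EA + U
-361.1 = 1·(+107.5) + 1·(+495.8) + 1/2·(+223.8) + 1·(-324.6) + U
U = -361.1 − (+390.6) = -751.7 kJ/mol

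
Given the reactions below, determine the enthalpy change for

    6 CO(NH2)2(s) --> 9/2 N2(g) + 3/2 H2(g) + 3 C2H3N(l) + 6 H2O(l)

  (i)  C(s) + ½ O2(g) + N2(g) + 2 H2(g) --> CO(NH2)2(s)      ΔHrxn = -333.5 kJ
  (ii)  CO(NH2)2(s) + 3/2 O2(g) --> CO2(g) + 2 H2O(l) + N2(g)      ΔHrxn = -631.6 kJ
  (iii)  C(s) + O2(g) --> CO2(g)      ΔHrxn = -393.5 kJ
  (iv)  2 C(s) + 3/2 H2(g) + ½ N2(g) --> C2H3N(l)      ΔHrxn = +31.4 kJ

ΔHrxn = 380.4 kJ

(i) reversed and × 3: (-3)·(-333.5) = +1000.5 kJ
(ii) × 3 (×3 to match 6 H2O(l) in the target): (3)·(-631.6) = -1894.8 kJ
(iii) reversed and × 3: (-3)·(-393.5) = +1180.5 kJ
(iv) × 3 (scale by 3 for the 3 C2H3N(l)): (3)·(+31.4) = +94.2 kJ
ΔHrxn = (-3)·(-333.5) + (3)·(-631.6) + (-3)·(-393.5) + (3)·(+31.4) = 380.4 kJ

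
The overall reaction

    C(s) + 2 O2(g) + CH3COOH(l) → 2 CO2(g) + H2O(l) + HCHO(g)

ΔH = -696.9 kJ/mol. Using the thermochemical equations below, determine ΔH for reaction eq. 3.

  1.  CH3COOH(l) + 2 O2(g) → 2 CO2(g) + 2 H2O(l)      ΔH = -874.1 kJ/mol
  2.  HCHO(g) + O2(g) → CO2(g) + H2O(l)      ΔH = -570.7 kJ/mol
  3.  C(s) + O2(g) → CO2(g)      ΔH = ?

eq. 1 as written: -874.1 kJ/mol
eq. 2 reversed: +570.7 kJ/mol
eq. 3 as written: contributes x
-696.9 = (-874.1) + (+570.7) + x
x = (-696.9 − (-303.4)) / (1) = -393.5 kJ/mol

ΔH = -393.5 kJ/mol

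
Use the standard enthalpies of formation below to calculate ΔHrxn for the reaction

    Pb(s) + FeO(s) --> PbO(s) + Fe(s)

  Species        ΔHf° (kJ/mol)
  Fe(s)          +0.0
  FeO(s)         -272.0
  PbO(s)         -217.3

ΔHrxn = 54.7 kJ/mol

Products: 1·(-217.3) + 1·(+0.0) = -217.3
Reactants: 1·(+0.0) + 1·(-272.0) = -272.0
ΔHrxn = (-217.3) − (-272.0) = 54.7 kJ/mol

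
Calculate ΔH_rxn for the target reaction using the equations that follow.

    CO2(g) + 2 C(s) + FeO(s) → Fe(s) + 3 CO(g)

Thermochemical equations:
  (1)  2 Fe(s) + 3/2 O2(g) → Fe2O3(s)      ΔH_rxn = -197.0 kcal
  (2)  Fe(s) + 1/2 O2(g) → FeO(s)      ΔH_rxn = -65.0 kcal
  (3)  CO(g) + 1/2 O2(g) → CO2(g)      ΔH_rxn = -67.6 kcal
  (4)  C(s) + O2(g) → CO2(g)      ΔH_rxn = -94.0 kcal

ΔH_rxn = 79.8 kcal

(1): not needed (Fe2O3(s) appears nowhere else).
(2) reversed (reverse to put FeO(s) on the reactant side): +65.0 kcal
(3) reversed and × 3 (CO(g) must end up as a product; scale by 3 for the 3 CO(g)): (-3)·(-67.6) = +202.8 kcal
(4) × 2 (×2 to match 2 C(s) in the target): (2)·(-94.0) = -188.0 kcal
Summing the manipulated equations, ΔH_rxn = (-1)·(-65.0) + (-3)·(-67.6) + (2)·(-94.0) = 79.8 kcal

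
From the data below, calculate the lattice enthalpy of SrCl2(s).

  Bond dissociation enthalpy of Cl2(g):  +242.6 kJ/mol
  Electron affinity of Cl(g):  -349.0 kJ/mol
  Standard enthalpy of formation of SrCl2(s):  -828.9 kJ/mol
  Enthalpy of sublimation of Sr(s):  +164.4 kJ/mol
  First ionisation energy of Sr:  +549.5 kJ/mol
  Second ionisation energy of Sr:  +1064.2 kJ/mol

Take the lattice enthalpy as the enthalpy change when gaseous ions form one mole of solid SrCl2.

U = -2151.6 kJ/mol

ΔHf° = 1·ΔHsub + 1·(ΣIE) + 1·D(Cl2) + 2·EA + U
-828.9 = 1·(+164.4) + 1·(+1613.7) + 1·(+242.6) + 2·(-349.0) + U
U = -828.9 − (+1322.7) = -2151.6 kJ/mol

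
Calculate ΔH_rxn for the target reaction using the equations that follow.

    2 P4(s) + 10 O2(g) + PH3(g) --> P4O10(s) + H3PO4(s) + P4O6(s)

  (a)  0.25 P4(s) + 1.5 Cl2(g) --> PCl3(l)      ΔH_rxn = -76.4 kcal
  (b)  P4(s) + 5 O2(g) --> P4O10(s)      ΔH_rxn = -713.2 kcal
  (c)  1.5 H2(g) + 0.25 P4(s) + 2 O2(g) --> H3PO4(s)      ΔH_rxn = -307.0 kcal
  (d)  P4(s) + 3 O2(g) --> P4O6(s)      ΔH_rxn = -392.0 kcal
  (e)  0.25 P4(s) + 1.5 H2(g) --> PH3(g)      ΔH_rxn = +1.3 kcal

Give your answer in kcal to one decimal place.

ΔH_rxn = -1413.5 kcal

(a): not needed (PCl3(l) appears nowhere else).
(b) as written (P4O10(s) already on the product side): -713.2 kcal
(c) as written (H3PO4(s) already on the product side): -307.0 kcal
(d) as written (P4O6(s) already on the product side): -392.0 kcal
(e) reversed (reverse to put PH3(g) on the reactant side): -1.3 kcal
By Hess's law, ΔH_rxn = (1)·(-713.2) + (1)·(-307.0) + (1)·(-392.0) + (-1)·(+1.3) = -1413.5 kcal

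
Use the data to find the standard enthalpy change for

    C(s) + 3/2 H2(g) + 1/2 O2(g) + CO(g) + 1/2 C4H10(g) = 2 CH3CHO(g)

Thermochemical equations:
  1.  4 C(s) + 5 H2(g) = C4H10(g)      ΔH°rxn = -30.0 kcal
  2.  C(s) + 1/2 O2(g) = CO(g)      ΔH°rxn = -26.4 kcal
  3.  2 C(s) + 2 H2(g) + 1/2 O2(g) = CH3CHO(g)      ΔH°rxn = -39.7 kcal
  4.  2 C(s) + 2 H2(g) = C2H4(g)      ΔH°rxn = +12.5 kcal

eq. 1 reversed and × 1/2 (C4H10(g) must end up as a reactant; ×1/2 to match 1/2 C4H10(g) in the target): (-1/2)·(-30.0) = +15.0 kcal
eq. 2 reversed (CO(g) must end up as a reactant): +26.4 kcal
eq. 3 × 2 (scale by 2 for the 2 CH3CHO(g)): (2)·(-39.7) = -79.4 kcal
eq. 4: not needed (C2H4(g) appears nowhere else).
Combining the equations, ΔH°rxn = (-1/2)·(-30.0) + (-1)·(-26.4) + (2)·(-39.7) = -38.0 kcal

ΔH°rxn = -38.0 kcal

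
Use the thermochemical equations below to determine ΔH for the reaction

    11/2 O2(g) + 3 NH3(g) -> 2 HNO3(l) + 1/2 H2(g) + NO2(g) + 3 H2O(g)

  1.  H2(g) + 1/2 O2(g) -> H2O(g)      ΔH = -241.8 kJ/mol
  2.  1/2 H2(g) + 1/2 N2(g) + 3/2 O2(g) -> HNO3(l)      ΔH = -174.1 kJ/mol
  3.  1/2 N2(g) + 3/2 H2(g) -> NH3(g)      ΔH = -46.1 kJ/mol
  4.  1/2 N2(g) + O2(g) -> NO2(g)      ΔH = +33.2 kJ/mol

eq. 1 × 3 (×3 to match 3 H2O(g) in the target): (3)·(-241.8) = -725.4 kJ/mol
eq. 2 × 2 (scale by 2 for the 2 HNO3(l)): (2)·(-174.1) = -348.2 kJ/mol
eq. 3 reversed and × 3 (reverse to put NH3(g) on the reactant side; ×3 to match 3 NH3(g) in the target): (-3)·(-46.1) = +138.3 kJ/mol
eq. 4 as written (NO2(g) already on the product side): +33.2 kJ/mol
Combining the equations, ΔH = (3)·(-241.8) + (2)·(-174.1) + (-3)·(-46.1) + (1)·(+33.2) = -902.1 kJ/mol

ΔH = -902.1 kJ/mol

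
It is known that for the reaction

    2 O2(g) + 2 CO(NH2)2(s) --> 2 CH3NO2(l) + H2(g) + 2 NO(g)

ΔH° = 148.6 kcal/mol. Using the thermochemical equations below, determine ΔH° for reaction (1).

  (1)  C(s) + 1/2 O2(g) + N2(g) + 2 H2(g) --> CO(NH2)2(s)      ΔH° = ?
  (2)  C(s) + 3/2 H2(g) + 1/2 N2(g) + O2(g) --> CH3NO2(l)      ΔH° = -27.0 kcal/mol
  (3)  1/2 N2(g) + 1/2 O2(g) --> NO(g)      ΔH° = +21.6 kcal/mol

(1) reversed and × 2 (CO(NH2)2(s) must end up as a reactant; scale by 2 for the 2 CO(NH2)2(s)): contributes −2·x
(2) × 2 (×2 to match 2 CH3NO2(l) in the target): (2)·(-27.0) = -54.0 kcal/mol
(3) × 2 (×2 to match 2 NO(g) in the target): (2)·(+21.6) = +43.2 kcal/mol
+148.6 = (-54.0) + (+43.2) − 2·x
x = (+148.6 − (-10.8)) / (-2) = -79.7 kcal/mol

ΔH° = -79.7 kcal/mol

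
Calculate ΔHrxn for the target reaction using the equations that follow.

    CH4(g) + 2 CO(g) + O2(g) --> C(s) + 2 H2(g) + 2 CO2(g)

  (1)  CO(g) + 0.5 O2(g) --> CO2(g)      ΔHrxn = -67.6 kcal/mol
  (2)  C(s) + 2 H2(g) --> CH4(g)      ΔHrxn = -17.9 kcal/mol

ΔHrxn = -117.3 kcal/mol

(1) × 2 (scale by 2 for the 2 CO(g)): (2)·(-67.6) = -135.2 kcal/mol
(2) reversed (reverse to put CH4(g) on the reactant side): +17.9 kcal/mol
ΔHrxn = (-135.2) + (+17.9) = -117.3 kcal/mol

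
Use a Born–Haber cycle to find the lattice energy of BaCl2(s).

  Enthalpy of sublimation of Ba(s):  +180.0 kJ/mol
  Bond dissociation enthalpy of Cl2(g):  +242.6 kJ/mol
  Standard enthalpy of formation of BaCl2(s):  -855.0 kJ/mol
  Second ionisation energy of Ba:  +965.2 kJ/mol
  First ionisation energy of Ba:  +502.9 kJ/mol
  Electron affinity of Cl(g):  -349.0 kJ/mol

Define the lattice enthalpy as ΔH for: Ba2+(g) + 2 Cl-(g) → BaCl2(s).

ΔHf° = 1·ΔHsub + 1·(ΣIE) + 1·D(Cl2) + 2·EA + U
-855.0 = 1·(+180.0) + 1·(+1468.1) + 1·(+242.6) + 2·(-349.0) + U
U = -855.0 − (+1192.7) = -2047.7 kJ/mol

U = -2047.7 kJ/mol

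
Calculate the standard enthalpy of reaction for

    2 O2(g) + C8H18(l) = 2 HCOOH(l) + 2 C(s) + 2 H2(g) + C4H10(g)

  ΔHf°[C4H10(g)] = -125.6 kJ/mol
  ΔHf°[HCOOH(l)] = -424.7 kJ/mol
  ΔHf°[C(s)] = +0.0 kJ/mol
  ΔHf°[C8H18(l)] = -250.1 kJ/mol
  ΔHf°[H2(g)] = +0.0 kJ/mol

ΔH°rxn = Σ nΔHf°(products) − Σ nΔHf°(reactants).
Products: 2·(-424.7) + 2·(+0.0) + 2·(+0.0) + 1·(-125.6) = -975.0
Reactants: 2·(+0.0) + 1·(-250.1) = -250.1
ΔH°rxn = (-975.0) − (-250.1) = -724.9 kJ/mol

ΔH°rxn = -724.9 kJ/mol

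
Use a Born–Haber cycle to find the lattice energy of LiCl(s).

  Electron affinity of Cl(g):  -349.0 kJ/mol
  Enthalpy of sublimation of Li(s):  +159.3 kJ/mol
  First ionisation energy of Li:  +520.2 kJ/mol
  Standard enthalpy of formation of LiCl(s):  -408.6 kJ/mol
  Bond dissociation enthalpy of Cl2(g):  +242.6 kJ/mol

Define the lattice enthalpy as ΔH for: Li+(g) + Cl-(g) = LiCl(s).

ΔHf° = 1·ΔHsub + 1·(ΣIE) + 1/2·D(Cl2) + 1·EA + U
-408.6 = 1·(+159.3) + 1·(+520.2) + 1/2·(+242.6) + 1·(-349.0) + U
U = -408.6 − (+451.8) = -860.4 kJ/mol

U = -860.4 kJ/mol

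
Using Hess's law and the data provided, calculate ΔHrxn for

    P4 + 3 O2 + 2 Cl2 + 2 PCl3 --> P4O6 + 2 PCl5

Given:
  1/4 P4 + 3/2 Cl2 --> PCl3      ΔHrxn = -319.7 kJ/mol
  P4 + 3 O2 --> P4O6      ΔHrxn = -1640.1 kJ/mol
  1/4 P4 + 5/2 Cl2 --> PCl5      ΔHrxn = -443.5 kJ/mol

equation 1 reversed and × 2 (reverse to put PCl3 on the reactant side; ×2 to match 2 PCl3 in the target): (-2)·(-319.7) = +639.4 kJ/mol
equation 2 as written (P4O6 already on the product side): -1640.1 kJ/mol
equation 3 × 2 (scale by 2 for the 2 PCl5): (2)·(-443.5) = -887.0 kJ/mol
ΔHrxn = (+639.4) + (-1640.1) + (-887.0) = -1887.7 kJ/mol

ΔHrxn = -1887.7 kJ/mol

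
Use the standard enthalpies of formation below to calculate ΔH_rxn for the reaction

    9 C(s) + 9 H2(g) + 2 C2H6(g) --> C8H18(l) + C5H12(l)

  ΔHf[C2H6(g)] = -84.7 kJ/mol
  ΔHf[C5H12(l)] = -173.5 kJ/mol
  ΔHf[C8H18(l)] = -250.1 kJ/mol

Products: 1·(-250.1) + 1·(-173.5) = -423.6
Reactants: 9·(+0.0) + 9·(+0.0) + 2·(-84.7) = -169.4
ΔH_rxn = (-423.6) − (-169.4) = -254.2 kJ/mol

ΔH_rxn = -254.2 kJ/mol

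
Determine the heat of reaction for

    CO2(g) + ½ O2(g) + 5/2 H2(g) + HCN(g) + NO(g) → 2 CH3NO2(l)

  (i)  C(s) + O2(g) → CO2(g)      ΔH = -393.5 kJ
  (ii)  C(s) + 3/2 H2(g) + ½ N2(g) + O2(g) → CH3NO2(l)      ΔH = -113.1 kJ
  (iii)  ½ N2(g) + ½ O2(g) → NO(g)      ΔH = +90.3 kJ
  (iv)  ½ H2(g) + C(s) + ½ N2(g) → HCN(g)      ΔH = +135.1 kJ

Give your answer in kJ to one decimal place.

(i) reversed: +393.5 kJ
(ii) × 2: (2)·(-113.1) = -226.2 kJ
(iii) reversed: -90.3 kJ
(iv) reversed: -135.1 kJ
ΔH = (+393.5) + (-226.2) + (-90.3) + (-135.1) = -58.1 kJ

ΔH = -58.1 kJ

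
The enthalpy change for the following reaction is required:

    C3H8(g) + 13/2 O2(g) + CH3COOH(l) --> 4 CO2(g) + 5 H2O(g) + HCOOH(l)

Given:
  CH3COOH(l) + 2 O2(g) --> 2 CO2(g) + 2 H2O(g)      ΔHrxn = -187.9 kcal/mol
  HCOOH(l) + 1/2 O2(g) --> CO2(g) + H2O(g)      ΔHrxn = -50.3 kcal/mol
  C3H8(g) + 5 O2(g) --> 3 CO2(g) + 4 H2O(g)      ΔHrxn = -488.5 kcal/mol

ΔHrxn = -626.1 kcal/mol

equation 1 as written: -187.9 kcal/mol
equation 2 reversed: +50.3 kcal/mol
equation 3 as written: -488.5 kcal/mol
ΔHrxn = (1)·(-187.9) + (-1)·(-50.3) + (1)·(-488.5) = -626.1 kcal/mol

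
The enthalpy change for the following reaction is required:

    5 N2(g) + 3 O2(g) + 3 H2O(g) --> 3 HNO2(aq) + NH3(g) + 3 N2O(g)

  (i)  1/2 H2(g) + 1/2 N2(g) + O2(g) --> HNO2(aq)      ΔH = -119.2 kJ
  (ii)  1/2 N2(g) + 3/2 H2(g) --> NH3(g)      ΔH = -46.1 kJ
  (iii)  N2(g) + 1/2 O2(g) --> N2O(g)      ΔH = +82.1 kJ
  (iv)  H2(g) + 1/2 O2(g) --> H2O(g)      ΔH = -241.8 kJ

ΔH = 568.0 kJ

(i) × 3: (3)·(-119.2) = -357.6 kJ
(ii) as written: -46.1 kJ
(iii) × 3: (3)·(+82.1) = +246.3 kJ
(iv) reversed and × 3: (-3)·(-241.8) = +725.4 kJ
ΔH = (3)·(-119.2) + (1)·(-46.1) + (3)·(+82.1) + (-3)·(-241.8) = 568.0 kJ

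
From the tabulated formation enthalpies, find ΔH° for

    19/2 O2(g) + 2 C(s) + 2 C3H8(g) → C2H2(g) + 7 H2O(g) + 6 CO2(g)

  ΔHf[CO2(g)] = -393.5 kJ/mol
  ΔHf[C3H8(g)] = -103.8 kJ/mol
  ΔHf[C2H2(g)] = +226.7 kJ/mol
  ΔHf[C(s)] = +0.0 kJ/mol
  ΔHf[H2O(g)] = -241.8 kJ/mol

ΔH°rxn = Σ nΔHf°(products) − Σ nΔHf°(reactants).
Products: 1·(+226.7) + 7·(-241.8) + 6·(-393.5) = -3826.9
Reactants: 19/2·(+0.0) + 2·(+0.0) + 2·(-103.8) = -207.6
ΔH° = (-3826.9) − (-207.6) = -3619.3 kJ/mol

ΔH° = -3619.3 kJ/mol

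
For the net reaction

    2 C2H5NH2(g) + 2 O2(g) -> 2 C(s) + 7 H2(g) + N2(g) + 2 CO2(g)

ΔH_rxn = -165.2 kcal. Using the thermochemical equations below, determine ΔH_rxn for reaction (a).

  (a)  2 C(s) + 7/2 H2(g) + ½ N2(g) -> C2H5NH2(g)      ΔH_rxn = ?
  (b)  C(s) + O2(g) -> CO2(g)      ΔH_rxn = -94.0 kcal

ΔH_rxn = -11.4 kcal

(a) reversed and × 2: contributes −2·x
(b) × 2: (2)·(-94.0) = -188.0 kcal
-165.2 = (-188.0) − 2·x
x = (-165.2 − (-188.0)) / (-2) = -11.4 kcal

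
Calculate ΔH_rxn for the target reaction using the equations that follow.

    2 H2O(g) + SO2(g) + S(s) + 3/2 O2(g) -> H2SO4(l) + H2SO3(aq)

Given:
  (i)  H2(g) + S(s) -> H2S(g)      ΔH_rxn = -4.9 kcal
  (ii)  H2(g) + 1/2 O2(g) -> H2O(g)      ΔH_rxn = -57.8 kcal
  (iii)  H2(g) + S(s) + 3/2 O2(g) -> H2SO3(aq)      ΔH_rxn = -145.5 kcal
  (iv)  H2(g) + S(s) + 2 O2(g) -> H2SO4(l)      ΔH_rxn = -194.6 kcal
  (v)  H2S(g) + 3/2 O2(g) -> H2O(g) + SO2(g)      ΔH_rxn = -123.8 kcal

(i) reversed: +4.9 kcal
(ii) reversed: +57.8 kcal
(iii) as written: -145.5 kcal
(iv) as written: -194.6 kcal
(v) reversed: +123.8 kcal
ΔH_rxn = (+4.9) + (+57.8) + (-145.5) + (-194.6) + (+123.8) = -153.6 kcal

ΔH_rxn = -153.6 kcal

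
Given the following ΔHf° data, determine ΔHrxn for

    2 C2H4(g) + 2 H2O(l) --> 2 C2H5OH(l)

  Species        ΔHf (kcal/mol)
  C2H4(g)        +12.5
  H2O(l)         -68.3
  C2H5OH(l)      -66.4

ΔHrxn = -21.2 kcal/mol

Products: 2·(-66.4) = -132.8
Reactants: 2·(+12.5) + 2·(-68.3) = -111.6
ΔHrxn = (-132.8) − (-111.6) = -21.2 kcal/mol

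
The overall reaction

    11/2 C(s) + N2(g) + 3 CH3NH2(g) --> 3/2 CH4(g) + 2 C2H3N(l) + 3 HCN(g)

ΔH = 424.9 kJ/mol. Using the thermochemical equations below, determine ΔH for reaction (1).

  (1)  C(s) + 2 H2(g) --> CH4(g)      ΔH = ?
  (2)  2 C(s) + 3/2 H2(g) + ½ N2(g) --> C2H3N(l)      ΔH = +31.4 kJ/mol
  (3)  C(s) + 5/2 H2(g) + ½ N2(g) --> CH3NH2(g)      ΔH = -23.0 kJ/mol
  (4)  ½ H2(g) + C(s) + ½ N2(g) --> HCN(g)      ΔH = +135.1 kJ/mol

(1) × 3/2: contributes 3/2·x
(2) × 2: (2)·(+31.4) = +62.8 kJ/mol
(3) reversed and × 3: (-3)·(-23.0) = +69.0 kJ/mol
(4) × 3: (3)·(+135.1) = +405.3 kJ/mol
+424.9 = (+62.8) + (+69.0) + (+405.3) + 3/2·x
x = (+424.9 − (+537.1)) / (3/2) = -74.8 kJ/mol

ΔH = -74.8 kJ/mol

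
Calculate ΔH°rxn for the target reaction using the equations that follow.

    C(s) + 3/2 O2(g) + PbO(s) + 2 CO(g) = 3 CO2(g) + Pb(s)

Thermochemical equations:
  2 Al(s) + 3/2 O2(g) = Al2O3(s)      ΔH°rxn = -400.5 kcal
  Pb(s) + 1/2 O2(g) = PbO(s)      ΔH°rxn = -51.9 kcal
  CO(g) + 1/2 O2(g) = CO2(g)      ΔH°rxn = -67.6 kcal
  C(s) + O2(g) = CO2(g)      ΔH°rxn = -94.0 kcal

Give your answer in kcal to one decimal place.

equation 1: not needed (Al2O3(s) appears nowhere else).
equation 2 reversed (reverse to put PbO(s) on the reactant side): +51.9 kcal
equation 3 × 2 (scale by 2 for the 2 CO(g)): (2)·(-67.6) = -135.2 kcal
equation 4 as written (C(s) already on the reactant side): -94.0 kcal
ΔH°rxn = (+51.9) + (-135.2) + (-94.0) = -177.3 kcal

ΔH°rxn = -177.3 kcal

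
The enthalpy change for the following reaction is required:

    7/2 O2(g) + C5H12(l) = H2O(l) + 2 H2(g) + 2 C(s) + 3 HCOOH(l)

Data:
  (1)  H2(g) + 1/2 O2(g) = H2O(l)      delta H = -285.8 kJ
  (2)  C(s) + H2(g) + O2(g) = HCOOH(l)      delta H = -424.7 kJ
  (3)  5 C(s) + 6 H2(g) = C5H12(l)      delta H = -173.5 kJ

delta H = -1386.4 kJ

(1) as written: -285.8 kJ
(2) × 3: (3)·(-424.7) = -1274.1 kJ
(3) reversed: +173.5 kJ
By Hess's law, delta H = (-285.8) + (-1274.1) + (+173.5) = -1386.4 kJ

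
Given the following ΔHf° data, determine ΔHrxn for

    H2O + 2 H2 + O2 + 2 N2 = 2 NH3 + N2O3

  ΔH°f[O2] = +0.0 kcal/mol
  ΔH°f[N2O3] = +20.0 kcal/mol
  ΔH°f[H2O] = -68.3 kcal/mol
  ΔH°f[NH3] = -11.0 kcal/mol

ΔHrxn = 66.3 kcal/mol

Products: 2·(-11.0) + 1·(+20.0) = -2.0
Reactants: 1·(-68.3) + 2·(+0.0) + 1·(+0.0) + 2·(+0.0) = -68.3
ΔHrxn = (-2.0) − (-68.3) = 66.3 kcal/mol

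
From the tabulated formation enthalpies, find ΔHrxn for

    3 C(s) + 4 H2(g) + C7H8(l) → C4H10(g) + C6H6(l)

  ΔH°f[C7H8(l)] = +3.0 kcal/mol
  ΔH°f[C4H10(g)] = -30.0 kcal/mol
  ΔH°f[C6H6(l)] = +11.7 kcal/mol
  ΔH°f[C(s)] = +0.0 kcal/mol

ΔHrxn = -21.3 kcal/mol

Products: 1·(-30.0) + 1·(+11.7) = -18.3
Reactants: 3·(+0.0) + 4·(+0.0) + 1·(+3.0) = +3.0
ΔHrxn = (-18.3) − (+3.0) = -21.3 kcal/mol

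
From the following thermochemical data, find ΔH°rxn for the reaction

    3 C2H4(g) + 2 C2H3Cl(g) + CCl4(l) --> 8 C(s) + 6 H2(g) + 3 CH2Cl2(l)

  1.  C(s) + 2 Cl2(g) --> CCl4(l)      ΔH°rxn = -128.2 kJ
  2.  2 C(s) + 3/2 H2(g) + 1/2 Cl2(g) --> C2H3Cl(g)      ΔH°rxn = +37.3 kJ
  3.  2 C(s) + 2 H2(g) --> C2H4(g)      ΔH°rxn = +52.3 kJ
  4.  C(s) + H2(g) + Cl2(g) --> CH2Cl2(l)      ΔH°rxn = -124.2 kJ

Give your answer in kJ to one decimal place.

ΔH°rxn = -475.9 kJ

eq. 1 reversed (CCl4(l) must end up as a reactant): +128.2 kJ
eq. 2 reversed and × 2 (reverse to put C2H3Cl(g) on the reactant side; ×2 to match 2 C2H3Cl(g) in the target): (-2)·(+37.3) = -74.6 kJ
eq. 3 reversed and × 3 (reverse to put C2H4(g) on the reactant side; scale by 3 for the 3 C2H4(g)): (-3)·(+52.3) = -156.9 kJ
eq. 4 × 3 (scale by 3 for the 3 CH2Cl2(l)): (3)·(-124.2) = -372.6 kJ
Summing the manipulated equations, ΔH°rxn = (+128.2) + (-74.6) + (-156.9) + (-372.6) = -475.9 kJ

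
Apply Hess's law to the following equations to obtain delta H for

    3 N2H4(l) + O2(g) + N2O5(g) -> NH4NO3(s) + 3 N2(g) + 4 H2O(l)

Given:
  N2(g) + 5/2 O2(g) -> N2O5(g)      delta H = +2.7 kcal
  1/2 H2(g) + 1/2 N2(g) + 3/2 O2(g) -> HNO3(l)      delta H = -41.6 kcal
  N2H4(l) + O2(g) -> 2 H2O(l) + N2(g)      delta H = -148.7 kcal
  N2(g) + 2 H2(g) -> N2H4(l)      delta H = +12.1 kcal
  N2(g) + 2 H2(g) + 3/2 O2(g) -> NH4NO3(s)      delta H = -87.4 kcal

delta H = -399.6 kcal

equation 1 reversed (N2O5(g) must end up as a reactant): -2.7 kcal
equation 2: not needed (HNO3(l) appears nowhere else).
equation 3 × 2 (×2 to match 4 H2O(l) in the target): (2)·(-148.7) = -297.4 kcal
equation 4 reversed: -12.1 kcal
equation 5 as written (NH4NO3(s) already on the product side): -87.4 kcal
Summing the manipulated equations, delta H = (-1)·(+2.7) + (2)·(-148.7) + (-1)·(+12.1) + (1)·(-87.4) = -399.6 kcal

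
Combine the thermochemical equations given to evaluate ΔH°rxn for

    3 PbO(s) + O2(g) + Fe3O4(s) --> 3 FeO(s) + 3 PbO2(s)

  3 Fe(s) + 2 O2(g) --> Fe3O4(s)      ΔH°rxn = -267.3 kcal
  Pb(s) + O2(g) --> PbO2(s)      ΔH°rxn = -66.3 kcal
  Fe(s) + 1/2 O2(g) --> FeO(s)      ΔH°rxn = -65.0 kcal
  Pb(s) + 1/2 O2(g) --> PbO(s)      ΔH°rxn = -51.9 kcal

ΔH°rxn = 29.1 kcal

equation 1 reversed: +267.3 kcal
equation 2 × 3: (3)·(-66.3) = -198.9 kcal
equation 3 × 3: (3)·(-65.0) = -195.0 kcal
equation 4 reversed and × 3: (-3)·(-51.9) = +155.7 kcal
ΔH°rxn = (-1)·(-267.3) + (3)·(-66.3) + (3)·(-65.0) + (-3)·(-51.9) = 29.1 kcal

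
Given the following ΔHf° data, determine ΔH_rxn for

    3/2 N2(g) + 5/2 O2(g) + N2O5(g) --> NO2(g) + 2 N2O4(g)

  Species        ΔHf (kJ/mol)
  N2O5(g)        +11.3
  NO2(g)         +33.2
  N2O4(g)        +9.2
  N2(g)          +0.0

Products: 1·(+33.2) + 2·(+9.2) = +51.6
Reactants: 3/2·(+0.0) + 5/2·(+0.0) + 1·(+11.3) = +11.3
ΔH_rxn = (+51.6) − (+11.3) = 40.3 kJ/mol

ΔH_rxn = 40.3 kJ/mol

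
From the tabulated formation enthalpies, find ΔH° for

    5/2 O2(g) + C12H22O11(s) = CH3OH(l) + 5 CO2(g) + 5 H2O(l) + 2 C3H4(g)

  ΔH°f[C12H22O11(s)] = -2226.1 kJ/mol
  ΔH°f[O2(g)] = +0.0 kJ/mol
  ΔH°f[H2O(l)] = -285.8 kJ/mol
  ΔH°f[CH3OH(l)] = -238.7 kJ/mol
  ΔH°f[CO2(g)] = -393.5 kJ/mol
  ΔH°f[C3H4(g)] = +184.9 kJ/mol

Products: 1·(-238.7) + 5·(-393.5) + 5·(-285.8) + 2·(+184.9) = -3265.4
Reactants: 5/2·(+0.0) + 1·(-2226.1) = -2226.1
ΔH° = (-3265.4) − (-2226.1) = -1039.3 kJ/mol

ΔH° = -1039.3 kJ/mol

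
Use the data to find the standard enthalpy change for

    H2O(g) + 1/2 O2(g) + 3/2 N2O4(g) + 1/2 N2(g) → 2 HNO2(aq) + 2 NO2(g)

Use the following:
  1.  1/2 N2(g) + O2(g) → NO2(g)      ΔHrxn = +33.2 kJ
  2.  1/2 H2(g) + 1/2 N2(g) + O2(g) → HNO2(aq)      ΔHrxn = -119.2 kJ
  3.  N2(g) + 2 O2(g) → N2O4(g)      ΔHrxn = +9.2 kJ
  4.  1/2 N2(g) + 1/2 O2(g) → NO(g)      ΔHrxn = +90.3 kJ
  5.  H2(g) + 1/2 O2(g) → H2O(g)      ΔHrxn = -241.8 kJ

eq. 1 × 2: (2)·(+33.2) = +66.4 kJ
eq. 2 × 2: (2)·(-119.2) = -238.4 kJ
eq. 3 reversed and × 3/2: (-3/2)·(+9.2) = -13.8 kJ
eq. 4: not needed.
eq. 5 reversed: +241.8 kJ
Since enthalpy is a state function, ΔHrxn = (2)·(+33.2) + (2)·(-119.2) + (-3/2)·(+9.2) + (-1)·(-241.8) = 56.0 kJ

ΔHrxn = 56.0 kJ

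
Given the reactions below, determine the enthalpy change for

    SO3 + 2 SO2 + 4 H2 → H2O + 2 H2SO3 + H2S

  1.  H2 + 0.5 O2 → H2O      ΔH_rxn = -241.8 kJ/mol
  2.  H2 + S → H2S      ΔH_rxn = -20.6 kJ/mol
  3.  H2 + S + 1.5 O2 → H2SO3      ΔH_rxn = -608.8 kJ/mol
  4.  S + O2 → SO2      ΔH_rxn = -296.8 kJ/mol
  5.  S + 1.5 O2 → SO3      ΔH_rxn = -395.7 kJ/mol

ΔH_rxn = -490.7 kJ/mol

eq. 1 as written: -241.8 kJ/mol
eq. 2 as written: -20.6 kJ/mol
eq. 3 × 2: (2)·(-608.8) = -1217.6 kJ/mol
eq. 4 reversed and × 2: (-2)·(-296.8) = +593.6 kJ/mol
eq. 5 reversed: +395.7 kJ/mol
ΔH_rxn = (-241.8) + (-20.6) + (-1217.6) + (+593.6) + (+395.7) = -490.7 kJ/mol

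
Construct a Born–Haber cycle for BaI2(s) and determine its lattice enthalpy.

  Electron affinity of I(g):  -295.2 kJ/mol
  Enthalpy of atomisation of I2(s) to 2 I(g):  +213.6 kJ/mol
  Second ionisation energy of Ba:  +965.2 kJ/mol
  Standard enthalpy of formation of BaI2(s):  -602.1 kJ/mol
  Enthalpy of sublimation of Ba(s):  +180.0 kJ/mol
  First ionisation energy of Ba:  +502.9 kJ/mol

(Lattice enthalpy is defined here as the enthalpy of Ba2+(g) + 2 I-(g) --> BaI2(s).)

ΔHf° = 1·ΔHsub + 1·(ΣIE) + 1·D(I2) + 2·EA + U
-602.1 = 1·(+180.0) + 1·(+1468.1) + 1·(+213.6) + 2·(-295.2) + U
U = -602.1 − (+1271.3) = -1873.4 kJ/mol

U = -1873.4 kJ/mol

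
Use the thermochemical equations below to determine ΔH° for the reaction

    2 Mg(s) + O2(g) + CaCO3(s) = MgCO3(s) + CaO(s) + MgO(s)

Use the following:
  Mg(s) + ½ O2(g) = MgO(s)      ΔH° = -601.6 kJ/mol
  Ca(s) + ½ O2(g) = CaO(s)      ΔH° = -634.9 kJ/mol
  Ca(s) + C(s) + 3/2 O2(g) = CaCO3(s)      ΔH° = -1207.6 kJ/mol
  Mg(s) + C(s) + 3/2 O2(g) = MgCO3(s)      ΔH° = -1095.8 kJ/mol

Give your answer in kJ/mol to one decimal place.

equation 1 as written: -601.6 kJ/mol
equation 2 as written: -634.9 kJ/mol
equation 3 reversed: +1207.6 kJ/mol
equation 4 as written: -1095.8 kJ/mol
Summing the manipulated equations, ΔH° = (-601.6) + (-634.9) + (+1207.6) + (-1095.8) = -1124.7 kJ/mol

ΔH° = -1124.7 kJ/mol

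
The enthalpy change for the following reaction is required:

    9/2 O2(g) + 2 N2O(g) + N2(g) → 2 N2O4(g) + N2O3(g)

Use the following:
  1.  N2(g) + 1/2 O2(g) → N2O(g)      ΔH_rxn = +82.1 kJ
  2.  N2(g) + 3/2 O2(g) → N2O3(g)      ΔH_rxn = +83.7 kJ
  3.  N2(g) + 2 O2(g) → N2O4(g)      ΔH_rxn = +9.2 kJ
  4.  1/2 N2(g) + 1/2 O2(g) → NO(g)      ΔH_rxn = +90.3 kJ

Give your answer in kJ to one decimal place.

ΔH_rxn = -62.1 kJ

eq. 1 reversed and × 2: (-2)·(+82.1) = -164.2 kJ
eq. 2 as written: +83.7 kJ
eq. 3 × 2: (2)·(+9.2) = +18.4 kJ
eq. 4: not needed.
Summing the manipulated equations, ΔH_rxn = (-164.2) + (+83.7) + (+18.4) = -62.1 kJ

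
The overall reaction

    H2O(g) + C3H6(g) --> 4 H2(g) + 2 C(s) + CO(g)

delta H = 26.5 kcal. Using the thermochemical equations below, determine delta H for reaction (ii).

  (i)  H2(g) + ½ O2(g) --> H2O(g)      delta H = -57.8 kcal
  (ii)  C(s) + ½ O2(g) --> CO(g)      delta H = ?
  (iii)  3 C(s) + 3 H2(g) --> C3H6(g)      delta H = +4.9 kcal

(i) reversed (H2O(g) must end up as a reactant): +57.8 kcal
(ii) as written (CO(g) already on the product side): contributes x
(iii) reversed (C3H6(g) must end up as a reactant): -4.9 kcal
+26.5 = (+57.8) + (-4.9) + x
x = (+26.5 − (+52.9)) / (1) = -26.4 kcal

delta H = -26.4 kcal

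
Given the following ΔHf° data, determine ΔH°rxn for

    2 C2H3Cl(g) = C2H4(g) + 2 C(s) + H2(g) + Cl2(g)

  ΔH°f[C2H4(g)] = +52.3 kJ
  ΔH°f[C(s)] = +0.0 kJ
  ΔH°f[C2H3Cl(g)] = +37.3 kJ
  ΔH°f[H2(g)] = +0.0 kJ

ΔH°rxn = Σ nΔHf°(products) − Σ nΔHf°(reactants).
Products: 1·(+52.3) + 2·(+0.0) + 1·(+0.0) + 1·(+0.0) = +52.3
Reactants: 2·(+37.3) = +74.6
ΔH°rxn = (+52.3) − (+74.6) = -22.3 kJ

ΔH°rxn = -22.3 kJ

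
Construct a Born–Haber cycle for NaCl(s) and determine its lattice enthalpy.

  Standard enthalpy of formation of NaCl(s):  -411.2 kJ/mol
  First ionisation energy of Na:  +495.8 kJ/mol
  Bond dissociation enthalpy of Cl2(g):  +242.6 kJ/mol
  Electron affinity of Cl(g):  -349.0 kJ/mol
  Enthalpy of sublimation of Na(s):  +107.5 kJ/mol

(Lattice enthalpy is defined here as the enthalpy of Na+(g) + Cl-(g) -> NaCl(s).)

U = -786.8 kJ/mol

ΔHf° = 1·ΔHsub + 1·(ΣIE) + 1/2·D(Cl2) + 1·EA + U
-411.2 = 1·(+107.5) + 1·(+495.8) + 1/2·(+242.6) + 1·(-349.0) + U
U = -411.2 − (+375.6) = -786.8 kJ/mol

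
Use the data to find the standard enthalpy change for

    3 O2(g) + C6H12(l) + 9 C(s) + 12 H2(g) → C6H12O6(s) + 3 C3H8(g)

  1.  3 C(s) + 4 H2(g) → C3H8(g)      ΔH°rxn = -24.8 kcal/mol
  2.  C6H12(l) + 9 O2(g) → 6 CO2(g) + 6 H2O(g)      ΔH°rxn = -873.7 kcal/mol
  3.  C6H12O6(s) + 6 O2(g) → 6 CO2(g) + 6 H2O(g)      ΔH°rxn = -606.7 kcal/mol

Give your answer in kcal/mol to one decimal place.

ΔH°rxn = -341.4 kcal/mol

eq. 1 × 3 (scale by 3 for the 3 C3H8(g)): (3)·(-24.8) = -74.4 kcal/mol
eq. 2 as written (C6H12(l) already on the reactant side): -873.7 kcal/mol
eq. 3 reversed (reverse to put C6H12O6(s) on the product side): +606.7 kcal/mol
ΔH°rxn = (3)·(-24.8) + (1)·(-873.7) + (-1)·(-606.7) = -341.4 kcal/mol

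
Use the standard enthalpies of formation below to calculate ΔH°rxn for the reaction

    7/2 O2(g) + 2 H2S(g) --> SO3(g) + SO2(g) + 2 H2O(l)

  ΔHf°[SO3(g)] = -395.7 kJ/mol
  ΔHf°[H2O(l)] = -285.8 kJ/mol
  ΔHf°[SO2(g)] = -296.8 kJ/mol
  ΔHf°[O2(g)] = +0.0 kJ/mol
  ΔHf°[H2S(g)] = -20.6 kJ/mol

ΔH°rxn = -1222.9 kJ/mol

Products: 1·(-395.7) + 1·(-296.8) + 2·(-285.8) = -1264.1
Reactants: 7/2·(+0.0) + 2·(-20.6) = -41.2
ΔH°rxn = (-1264.1) − (-41.2) = -1222.9 kJ/mol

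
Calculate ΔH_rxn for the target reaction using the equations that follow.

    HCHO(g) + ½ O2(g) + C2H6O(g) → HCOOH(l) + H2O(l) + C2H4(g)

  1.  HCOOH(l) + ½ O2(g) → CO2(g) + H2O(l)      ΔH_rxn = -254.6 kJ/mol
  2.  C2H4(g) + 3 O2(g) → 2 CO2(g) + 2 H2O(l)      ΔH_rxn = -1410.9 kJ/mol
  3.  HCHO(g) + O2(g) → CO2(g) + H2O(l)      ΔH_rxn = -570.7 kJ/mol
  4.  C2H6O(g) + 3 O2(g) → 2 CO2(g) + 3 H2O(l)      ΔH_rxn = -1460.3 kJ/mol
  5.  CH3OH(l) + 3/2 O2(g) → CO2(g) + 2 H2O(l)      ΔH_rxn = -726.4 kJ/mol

ΔH_rxn = -365.5 kJ/mol

eq. 1 reversed (HCOOH(l) must end up as a product): +254.6 kJ/mol
eq. 2 reversed (C2H4(g) must end up as a product): +1410.9 kJ/mol
eq. 3 as written (HCHO(g) already on the reactant side): -570.7 kJ/mol
eq. 4 as written (C2H6O(g) already on the reactant side): -1460.3 kJ/mol
eq. 5: not needed (CH3OH(l) appears nowhere else).
ΔH_rxn = (+254.6) + (+1410.9) + (-570.7) + (-1460.3) = -365.5 kJ/mol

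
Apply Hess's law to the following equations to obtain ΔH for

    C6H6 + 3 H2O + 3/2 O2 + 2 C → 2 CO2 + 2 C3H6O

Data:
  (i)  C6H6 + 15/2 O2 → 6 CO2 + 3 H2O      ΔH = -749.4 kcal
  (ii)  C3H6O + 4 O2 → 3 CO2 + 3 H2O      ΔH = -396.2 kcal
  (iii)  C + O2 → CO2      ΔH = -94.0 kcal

ΔH = -145.0 kcal

(i) as written (C6H6 already on the reactant side): -749.4 kcal
(ii) reversed and × 2 (C3H6O must end up as a product; scale by 2 for the 2 C3H6O): (-2)·(-396.2) = +792.4 kcal
(iii) × 2 (scale by 2 for the 2 C): (2)·(-94.0) = -188.0 kcal
By Hess's law, ΔH = (1)·(-749.4) + (-2)·(-396.2) + (2)·(-94.0) = -145.0 kcal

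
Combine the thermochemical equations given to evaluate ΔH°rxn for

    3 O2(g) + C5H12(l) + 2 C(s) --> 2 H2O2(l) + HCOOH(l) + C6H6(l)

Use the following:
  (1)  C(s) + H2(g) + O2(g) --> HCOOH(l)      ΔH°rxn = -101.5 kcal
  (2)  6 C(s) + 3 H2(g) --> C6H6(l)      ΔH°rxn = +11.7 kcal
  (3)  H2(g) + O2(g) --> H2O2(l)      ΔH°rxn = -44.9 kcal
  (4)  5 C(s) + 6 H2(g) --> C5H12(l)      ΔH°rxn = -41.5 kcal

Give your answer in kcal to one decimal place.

(1) as written (HCOOH(l) already on the product side): -101.5 kcal
(2) as written (C6H6(l) already on the product side): +11.7 kcal
(3) × 2 (×2 to match 2 H2O2(l) in the target): (2)·(-44.9) = -89.8 kcal
(4) reversed (reverse to put C5H12(l) on the reactant side): +41.5 kcal
Since enthalpy is a state function, ΔH°rxn = (-101.5) + (+11.7) + (-89.8) + (+41.5) = -138.1 kcal

ΔH°rxn = -138.1 kcal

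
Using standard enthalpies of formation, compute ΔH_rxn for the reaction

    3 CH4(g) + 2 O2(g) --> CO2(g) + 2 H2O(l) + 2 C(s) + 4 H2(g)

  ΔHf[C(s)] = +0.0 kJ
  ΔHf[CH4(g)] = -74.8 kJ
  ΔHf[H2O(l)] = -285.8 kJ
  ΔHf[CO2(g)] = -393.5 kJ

ΔH_rxn = -740.7 kJ

Products: 1·(-393.5) + 2·(-285.8) + 2·(+0.0) + 4·(+0.0) = -965.1
Reactants: 3·(-74.8) + 2·(+0.0) = -224.4
ΔH_rxn = (-965.1) − (-224.4) = -740.7 kJ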